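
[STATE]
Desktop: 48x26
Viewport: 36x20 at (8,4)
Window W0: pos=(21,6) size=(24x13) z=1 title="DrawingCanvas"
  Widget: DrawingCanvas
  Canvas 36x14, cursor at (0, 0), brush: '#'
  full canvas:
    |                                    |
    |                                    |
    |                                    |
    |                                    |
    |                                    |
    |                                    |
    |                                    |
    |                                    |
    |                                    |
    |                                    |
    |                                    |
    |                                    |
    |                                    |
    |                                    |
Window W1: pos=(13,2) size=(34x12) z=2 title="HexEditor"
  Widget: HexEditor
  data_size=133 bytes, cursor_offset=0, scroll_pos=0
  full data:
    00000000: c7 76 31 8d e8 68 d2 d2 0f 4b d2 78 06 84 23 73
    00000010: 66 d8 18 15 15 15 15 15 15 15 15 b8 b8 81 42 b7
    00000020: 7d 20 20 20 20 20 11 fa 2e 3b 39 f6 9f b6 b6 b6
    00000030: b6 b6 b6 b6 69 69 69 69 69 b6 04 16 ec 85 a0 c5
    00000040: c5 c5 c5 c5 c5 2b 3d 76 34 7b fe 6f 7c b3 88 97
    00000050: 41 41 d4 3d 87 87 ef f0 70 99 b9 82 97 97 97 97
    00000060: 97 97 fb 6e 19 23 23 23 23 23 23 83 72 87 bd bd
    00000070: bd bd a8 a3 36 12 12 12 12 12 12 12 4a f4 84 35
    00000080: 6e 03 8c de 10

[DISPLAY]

     ┠──────────────────────────────
     ┃00000000  C7 76 31 8d e8 68 d2
     ┃00000010  66 d8 18 15 15 15 15
     ┃00000020  7d 20 20 20 20 20 11
     ┃00000030  b6 b6 b6 b6 69 69 69
     ┃00000040  c5 c5 c5 c5 c5 2b 3d
     ┃00000050  41 41 d4 3d 87 87 ef
     ┃00000060  97 97 fb 6e 19 23 23
     ┃00000070  bd bd a8 a3 36 12 12
     ┗━━━━━━━━━━━━━━━━━━━━━━━━━━━━━━
             ┃                      
             ┃                      
             ┃                      
             ┃                      
             ┗━━━━━━━━━━━━━━━━━━━━━━
                                    
                                    
                                    
                                    
                                    


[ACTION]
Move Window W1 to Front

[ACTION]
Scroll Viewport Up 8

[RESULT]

                                    
                                    
     ┏━━━━━━━━━━━━━━━━━━━━━━━━━━━━━━
     ┃ HexEditor                    
     ┠──────────────────────────────
     ┃00000000  C7 76 31 8d e8 68 d2
     ┃00000010  66 d8 18 15 15 15 15
     ┃00000020  7d 20 20 20 20 20 11
     ┃00000030  b6 b6 b6 b6 69 69 69
     ┃00000040  c5 c5 c5 c5 c5 2b 3d
     ┃00000050  41 41 d4 3d 87 87 ef
     ┃00000060  97 97 fb 6e 19 23 23
     ┃00000070  bd bd a8 a3 36 12 12
     ┗━━━━━━━━━━━━━━━━━━━━━━━━━━━━━━
             ┃                      
             ┃                      
             ┃                      
             ┃                      
             ┗━━━━━━━━━━━━━━━━━━━━━━
                                    


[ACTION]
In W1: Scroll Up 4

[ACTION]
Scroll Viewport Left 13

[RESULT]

                                    
                                    
             ┏━━━━━━━━━━━━━━━━━━━━━━
             ┃ HexEditor            
             ┠──────────────────────
             ┃00000000  C7 76 31 8d 
             ┃00000010  66 d8 18 15 
             ┃00000020  7d 20 20 20 
             ┃00000030  b6 b6 b6 b6 
             ┃00000040  c5 c5 c5 c5 
             ┃00000050  41 41 d4 3d 
             ┃00000060  97 97 fb 6e 
             ┃00000070  bd bd a8 a3 
             ┗━━━━━━━━━━━━━━━━━━━━━━
                     ┃              
                     ┃              
                     ┃              
                     ┃              
                     ┗━━━━━━━━━━━━━━
                                    


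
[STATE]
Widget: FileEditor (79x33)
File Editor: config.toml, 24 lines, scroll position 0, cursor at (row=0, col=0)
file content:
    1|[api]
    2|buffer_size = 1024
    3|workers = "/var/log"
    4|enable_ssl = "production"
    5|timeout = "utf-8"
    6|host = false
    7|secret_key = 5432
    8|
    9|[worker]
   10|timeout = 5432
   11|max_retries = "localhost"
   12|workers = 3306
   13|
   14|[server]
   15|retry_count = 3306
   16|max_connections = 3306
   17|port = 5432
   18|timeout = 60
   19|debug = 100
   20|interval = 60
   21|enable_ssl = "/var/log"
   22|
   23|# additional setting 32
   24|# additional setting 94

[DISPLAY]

█api]                                                                         ▲
buffer_size = 1024                                                            █
workers = "/var/log"                                                          ░
enable_ssl = "production"                                                     ░
timeout = "utf-8"                                                             ░
host = false                                                                  ░
secret_key = 5432                                                             ░
                                                                              ░
[worker]                                                                      ░
timeout = 5432                                                                ░
max_retries = "localhost"                                                     ░
workers = 3306                                                                ░
                                                                              ░
[server]                                                                      ░
retry_count = 3306                                                            ░
max_connections = 3306                                                        ░
port = 5432                                                                   ░
timeout = 60                                                                  ░
debug = 100                                                                   ░
interval = 60                                                                 ░
enable_ssl = "/var/log"                                                       ░
                                                                              ░
# additional setting 32                                                       ░
# additional setting 94                                                       ░
                                                                              ░
                                                                              ░
                                                                              ░
                                                                              ░
                                                                              ░
                                                                              ░
                                                                              ░
                                                                              ░
                                                                              ▼


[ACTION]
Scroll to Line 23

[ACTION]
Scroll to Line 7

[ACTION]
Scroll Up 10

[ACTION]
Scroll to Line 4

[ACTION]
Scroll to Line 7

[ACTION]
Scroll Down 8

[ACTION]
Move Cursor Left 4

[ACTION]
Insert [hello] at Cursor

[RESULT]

hello█api]                                                                    ▲
buffer_size = 1024                                                            █
workers = "/var/log"                                                          ░
enable_ssl = "production"                                                     ░
timeout = "utf-8"                                                             ░
host = false                                                                  ░
secret_key = 5432                                                             ░
                                                                              ░
[worker]                                                                      ░
timeout = 5432                                                                ░
max_retries = "localhost"                                                     ░
workers = 3306                                                                ░
                                                                              ░
[server]                                                                      ░
retry_count = 3306                                                            ░
max_connections = 3306                                                        ░
port = 5432                                                                   ░
timeout = 60                                                                  ░
debug = 100                                                                   ░
interval = 60                                                                 ░
enable_ssl = "/var/log"                                                       ░
                                                                              ░
# additional setting 32                                                       ░
# additional setting 94                                                       ░
                                                                              ░
                                                                              ░
                                                                              ░
                                                                              ░
                                                                              ░
                                                                              ░
                                                                              ░
                                                                              ░
                                                                              ▼


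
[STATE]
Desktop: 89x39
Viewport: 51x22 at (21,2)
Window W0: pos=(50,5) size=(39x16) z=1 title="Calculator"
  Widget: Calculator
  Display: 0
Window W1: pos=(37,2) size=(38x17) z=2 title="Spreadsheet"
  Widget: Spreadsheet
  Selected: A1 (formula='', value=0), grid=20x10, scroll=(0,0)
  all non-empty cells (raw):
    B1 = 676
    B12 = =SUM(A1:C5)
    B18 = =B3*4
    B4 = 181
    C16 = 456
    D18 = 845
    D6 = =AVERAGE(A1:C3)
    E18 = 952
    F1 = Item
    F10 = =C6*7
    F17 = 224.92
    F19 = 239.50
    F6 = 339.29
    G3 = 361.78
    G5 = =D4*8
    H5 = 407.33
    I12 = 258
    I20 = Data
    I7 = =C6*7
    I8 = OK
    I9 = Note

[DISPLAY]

                ┏━━━━━━━━━━━━━━━━━━━━━━━━━━━━━━━━━━
                ┃ Spreadsheet                      
                ┠──────────────────────────────────
                ┃A1:                               
                ┃       A       B       C       D  
                ┃----------------------------------
                ┃  1      [0]     676       0      
                ┃  2        0       0       0      
                ┃  3        0       0       0      
                ┃  4        0     181       0      
                ┃  5        0       0       0      
                ┃  6        0       0       0   75.
                ┃  7        0       0       0      
                ┃  8        0       0       0      
                ┃  9        0       0       0      
                ┃ 10        0       0       0      
                ┗━━━━━━━━━━━━━━━━━━━━━━━━━━━━━━━━━━
                             ┃└───┴───┴───┴───┘    
                             ┗━━━━━━━━━━━━━━━━━━━━━
                                                   
                                                   
                                                   


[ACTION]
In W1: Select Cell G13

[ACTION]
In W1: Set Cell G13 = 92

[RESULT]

                ┏━━━━━━━━━━━━━━━━━━━━━━━━━━━━━━━━━━
                ┃ Spreadsheet                      
                ┠──────────────────────────────────
                ┃G13: 92                           
                ┃       A       B       C       D  
                ┃----------------------------------
                ┃  1        0     676       0      
                ┃  2        0       0       0      
                ┃  3        0       0       0      
                ┃  4        0     181       0      
                ┃  5        0       0       0      
                ┃  6        0       0       0   75.
                ┃  7        0       0       0      
                ┃  8        0       0       0      
                ┃  9        0       0       0      
                ┃ 10        0       0       0      
                ┗━━━━━━━━━━━━━━━━━━━━━━━━━━━━━━━━━━
                             ┃└───┴───┴───┴───┘    
                             ┗━━━━━━━━━━━━━━━━━━━━━
                                                   
                                                   
                                                   


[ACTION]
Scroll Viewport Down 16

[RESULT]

                ┃ 10        0       0       0      
                ┗━━━━━━━━━━━━━━━━━━━━━━━━━━━━━━━━━━
                             ┃└───┴───┴───┴───┘    
                             ┗━━━━━━━━━━━━━━━━━━━━━
                                                   
                                                   
                                                   
                                                   
                                                   
                                                   
                                                   
                                                   
                                                   
                                                   
                                                   
                                                   
                                                   
                                                   
                                                   
                                                   
                                                   
                                                   


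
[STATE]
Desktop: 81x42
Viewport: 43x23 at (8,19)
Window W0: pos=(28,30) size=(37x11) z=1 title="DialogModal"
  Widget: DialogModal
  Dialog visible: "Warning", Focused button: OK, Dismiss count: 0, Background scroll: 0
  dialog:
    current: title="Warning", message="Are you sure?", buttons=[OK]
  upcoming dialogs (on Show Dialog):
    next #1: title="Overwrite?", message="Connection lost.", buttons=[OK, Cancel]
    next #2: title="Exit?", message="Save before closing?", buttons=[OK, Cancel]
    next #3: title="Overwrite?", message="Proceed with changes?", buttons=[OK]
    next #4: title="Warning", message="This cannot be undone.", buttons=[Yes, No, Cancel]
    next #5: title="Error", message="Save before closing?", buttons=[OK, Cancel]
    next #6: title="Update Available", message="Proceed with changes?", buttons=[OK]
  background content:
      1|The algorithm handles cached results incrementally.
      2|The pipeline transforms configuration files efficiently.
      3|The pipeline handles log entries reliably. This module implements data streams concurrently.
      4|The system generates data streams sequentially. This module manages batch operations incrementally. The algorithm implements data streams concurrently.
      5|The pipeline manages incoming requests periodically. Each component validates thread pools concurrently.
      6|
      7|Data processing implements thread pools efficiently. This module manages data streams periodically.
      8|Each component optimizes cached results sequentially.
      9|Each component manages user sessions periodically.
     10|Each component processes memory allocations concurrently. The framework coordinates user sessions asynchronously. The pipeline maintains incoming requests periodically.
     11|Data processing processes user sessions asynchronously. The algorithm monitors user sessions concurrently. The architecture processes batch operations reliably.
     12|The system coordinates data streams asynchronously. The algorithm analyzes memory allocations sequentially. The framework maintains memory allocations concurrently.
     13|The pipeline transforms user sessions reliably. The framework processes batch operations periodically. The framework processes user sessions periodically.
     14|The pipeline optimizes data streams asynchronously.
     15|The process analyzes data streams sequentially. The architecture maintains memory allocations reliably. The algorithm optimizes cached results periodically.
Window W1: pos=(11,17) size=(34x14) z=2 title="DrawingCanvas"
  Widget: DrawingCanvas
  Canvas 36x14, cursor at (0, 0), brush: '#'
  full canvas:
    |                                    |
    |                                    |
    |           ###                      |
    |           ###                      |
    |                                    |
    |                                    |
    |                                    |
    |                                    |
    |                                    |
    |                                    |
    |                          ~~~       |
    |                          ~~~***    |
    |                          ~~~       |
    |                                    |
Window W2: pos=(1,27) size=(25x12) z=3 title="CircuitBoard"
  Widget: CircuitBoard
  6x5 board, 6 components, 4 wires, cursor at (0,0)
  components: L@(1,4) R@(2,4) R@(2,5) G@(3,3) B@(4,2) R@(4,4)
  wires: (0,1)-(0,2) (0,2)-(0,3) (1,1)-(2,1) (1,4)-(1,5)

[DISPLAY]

   ┠────────────────────────────────┨      
   ┃+                               ┃      
   ┃                                ┃      
   ┃           ###                  ┃      
   ┃           ###                  ┃      
   ┃                                ┃      
   ┃                                ┃      
   ┃                                ┃      
━━━━━━━━━━━━━━━━━┓                  ┃      
itBoard          ┃                  ┃      
─────────────────┨                  ┃      
 2 3 4 5         ┃━━━━━━━━━━━━━━━━━━┛━━━━━━
  · ─ · ─ ·      ┃  ┃ DialogModal          
                 ┃  ┠──────────────────────
  ·           L ─┃  ┃The algorithm handles 
  │              ┃  ┃The pipel┌────────────
  ·           R  ┃  ┃The pipel│    Warning 
                 ┃  ┃The syste│ Are you sur
          G      ┃  ┃The pipel│      [OK]  
━━━━━━━━━━━━━━━━━┛  ┃         └────────────
                    ┃Data processing implem
                    ┗━━━━━━━━━━━━━━━━━━━━━━
                                           


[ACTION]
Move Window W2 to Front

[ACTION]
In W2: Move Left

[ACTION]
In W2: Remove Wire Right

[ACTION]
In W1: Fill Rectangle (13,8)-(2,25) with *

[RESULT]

   ┠────────────────────────────────┨      
   ┃+                               ┃      
   ┃                                ┃      
   ┃        ******************      ┃      
   ┃        ******************      ┃      
   ┃        ******************      ┃      
   ┃        ******************      ┃      
   ┃        ******************      ┃      
━━━━━━━━━━━━━━━━━┓************      ┃      
itBoard          ┃************      ┃      
─────────────────┨************      ┃      
 2 3 4 5         ┃━━━━━━━━━━━━━━━━━━┛━━━━━━
  · ─ · ─ ·      ┃  ┃ DialogModal          
                 ┃  ┠──────────────────────
  ·           L ─┃  ┃The algorithm handles 
  │              ┃  ┃The pipel┌────────────
  ·           R  ┃  ┃The pipel│    Warning 
                 ┃  ┃The syste│ Are you sur
          G      ┃  ┃The pipel│      [OK]  
━━━━━━━━━━━━━━━━━┛  ┃         └────────────
                    ┃Data processing implem
                    ┗━━━━━━━━━━━━━━━━━━━━━━
                                           


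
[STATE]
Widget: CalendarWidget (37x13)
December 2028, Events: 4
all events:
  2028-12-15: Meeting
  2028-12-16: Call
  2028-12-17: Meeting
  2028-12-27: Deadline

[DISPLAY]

            December 2028            
Mo Tu We Th Fr Sa Su                 
             1  2  3                 
 4  5  6  7  8  9 10                 
11 12 13 14 15* 16* 17*              
18 19 20 21 22 23 24                 
25 26 27* 28 29 30 31                
                                     
                                     
                                     
                                     
                                     
                                     


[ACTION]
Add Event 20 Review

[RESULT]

            December 2028            
Mo Tu We Th Fr Sa Su                 
             1  2  3                 
 4  5  6  7  8  9 10                 
11 12 13 14 15* 16* 17*              
18 19 20* 21 22 23 24                
25 26 27* 28 29 30 31                
                                     
                                     
                                     
                                     
                                     
                                     


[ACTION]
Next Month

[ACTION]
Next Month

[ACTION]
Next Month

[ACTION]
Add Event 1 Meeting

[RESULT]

              March 2029             
Mo Tu We Th Fr Sa Su                 
          1*  2  3  4                
 5  6  7  8  9 10 11                 
12 13 14 15 16 17 18                 
19 20 21 22 23 24 25                 
26 27 28 29 30 31                    
                                     
                                     
                                     
                                     
                                     
                                     


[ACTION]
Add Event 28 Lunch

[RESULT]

              March 2029             
Mo Tu We Th Fr Sa Su                 
          1*  2  3  4                
 5  6  7  8  9 10 11                 
12 13 14 15 16 17 18                 
19 20 21 22 23 24 25                 
26 27 28* 29 30 31                   
                                     
                                     
                                     
                                     
                                     
                                     


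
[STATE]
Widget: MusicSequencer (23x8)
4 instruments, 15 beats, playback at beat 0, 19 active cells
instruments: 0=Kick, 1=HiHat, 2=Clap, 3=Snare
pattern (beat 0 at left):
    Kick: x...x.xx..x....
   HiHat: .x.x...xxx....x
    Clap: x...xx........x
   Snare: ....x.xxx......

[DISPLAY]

      ▼12345678901234  
  Kick█···█·██··█····  
 HiHat·█·█···███····█  
  Clap█···██········█  
 Snare····█·███······  
                       
                       
                       


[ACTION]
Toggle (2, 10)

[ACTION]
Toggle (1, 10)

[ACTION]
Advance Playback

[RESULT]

      0▼2345678901234  
  Kick█···█·██··█····  
 HiHat·█·█···████···█  
  Clap█···██····█···█  
 Snare····█·███······  
                       
                       
                       


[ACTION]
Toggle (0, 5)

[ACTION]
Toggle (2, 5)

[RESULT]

      0▼2345678901234  
  Kick█···████··█····  
 HiHat·█·█···████···█  
  Clap█···█·····█···█  
 Snare····█·███······  
                       
                       
                       


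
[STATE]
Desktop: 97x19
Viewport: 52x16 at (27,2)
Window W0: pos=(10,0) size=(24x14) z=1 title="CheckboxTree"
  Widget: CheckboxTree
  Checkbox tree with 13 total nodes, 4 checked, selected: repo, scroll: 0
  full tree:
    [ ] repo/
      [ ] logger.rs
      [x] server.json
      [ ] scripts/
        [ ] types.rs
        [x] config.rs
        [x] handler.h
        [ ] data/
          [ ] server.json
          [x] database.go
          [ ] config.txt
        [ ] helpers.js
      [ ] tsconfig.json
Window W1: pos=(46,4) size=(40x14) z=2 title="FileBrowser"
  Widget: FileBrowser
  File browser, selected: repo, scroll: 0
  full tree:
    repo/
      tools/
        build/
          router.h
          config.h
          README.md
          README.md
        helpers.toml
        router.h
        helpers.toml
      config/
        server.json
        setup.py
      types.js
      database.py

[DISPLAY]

──────┨                                             
      ┃                                             
      ┃            ┏━━━━━━━━━━━━━━━━━━━━━━━━━━━━━━━━
on    ┃            ┃ FileBrowser                    
      ┃            ┠────────────────────────────────
s     ┃            ┃> [-] repo/                     
rs    ┃            ┃    [+] tools/                  
.h    ┃            ┃    [+] config/                 
      ┃            ┃    types.js                    
r.json┃            ┃    database.py                 
ase.go┃            ┃                                
━━━━━━┛            ┃                                
                   ┃                                
                   ┃                                
                   ┃                                
                   ┗━━━━━━━━━━━━━━━━━━━━━━━━━━━━━━━━


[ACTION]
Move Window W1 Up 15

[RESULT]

──────┨            ┠────────────────────────────────
      ┃            ┃> [-] repo/                     
      ┃            ┃    [+] tools/                  
on    ┃            ┃    [+] config/                 
      ┃            ┃    types.js                    
s     ┃            ┃    database.py                 
rs    ┃            ┃                                
.h    ┃            ┃                                
      ┃            ┃                                
r.json┃            ┃                                
ase.go┃            ┃                                
━━━━━━┛            ┗━━━━━━━━━━━━━━━━━━━━━━━━━━━━━━━━
                                                    
                                                    
                                                    
                                                    


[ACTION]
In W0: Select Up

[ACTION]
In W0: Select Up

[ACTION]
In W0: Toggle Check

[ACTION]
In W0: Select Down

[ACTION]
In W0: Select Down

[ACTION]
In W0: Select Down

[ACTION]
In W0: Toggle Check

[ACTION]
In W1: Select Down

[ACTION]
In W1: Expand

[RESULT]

──────┨            ┠────────────────────────────────
      ┃            ┃  [-] repo/                     
      ┃            ┃  > [-] tools/                  
on    ┃            ┃      [+] build/                
      ┃            ┃      helpers.toml              
s     ┃            ┃      router.h                  
rs    ┃            ┃      helpers.toml              
.h    ┃            ┃    [+] config/                 
      ┃            ┃    types.js                    
r.json┃            ┃    database.py                 
ase.go┃            ┃                                
━━━━━━┛            ┗━━━━━━━━━━━━━━━━━━━━━━━━━━━━━━━━
                                                    
                                                    
                                                    
                                                    


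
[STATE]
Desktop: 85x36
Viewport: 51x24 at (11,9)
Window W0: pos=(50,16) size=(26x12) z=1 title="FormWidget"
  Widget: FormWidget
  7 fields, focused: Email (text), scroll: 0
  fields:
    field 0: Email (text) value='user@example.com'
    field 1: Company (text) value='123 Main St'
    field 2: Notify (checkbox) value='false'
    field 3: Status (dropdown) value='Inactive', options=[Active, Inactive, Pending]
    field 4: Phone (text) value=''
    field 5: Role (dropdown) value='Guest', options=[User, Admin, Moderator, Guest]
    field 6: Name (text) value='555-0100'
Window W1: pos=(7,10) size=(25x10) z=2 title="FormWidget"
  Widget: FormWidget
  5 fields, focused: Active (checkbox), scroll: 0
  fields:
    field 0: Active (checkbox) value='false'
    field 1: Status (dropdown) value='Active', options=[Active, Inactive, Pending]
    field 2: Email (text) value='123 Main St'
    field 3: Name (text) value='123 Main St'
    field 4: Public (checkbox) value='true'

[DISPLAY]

                                                   
━━━━━━━━━━━━━━━━━━━━┓                              
rmWidget            ┃                              
────────────────────┨                              
ctive:     [ ]      ┃                              
tatus:     [Active▼]┃                              
mail:      [123 Mai]┃                              
ame:       [123 Mai]┃                  ┏━━━━━━━━━━━
ublic:     [x]      ┃                  ┃ FormWidget
                    ┃                  ┠───────────
━━━━━━━━━━━━━━━━━━━━┛                  ┃> Email:   
                                       ┃  Company: 
                                       ┃  Notify:  
                                       ┃  Status:  
                                       ┃  Phone:   
                                       ┃  Role:    
                                       ┃  Name:    
                                       ┃           
                                       ┗━━━━━━━━━━━
                                                   
                                                   
                                                   
                                                   
                                                   


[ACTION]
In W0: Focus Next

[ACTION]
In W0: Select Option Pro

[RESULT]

                                                   
━━━━━━━━━━━━━━━━━━━━┓                              
rmWidget            ┃                              
────────────────────┨                              
ctive:     [ ]      ┃                              
tatus:     [Active▼]┃                              
mail:      [123 Mai]┃                              
ame:       [123 Mai]┃                  ┏━━━━━━━━━━━
ublic:     [x]      ┃                  ┃ FormWidget
                    ┃                  ┠───────────
━━━━━━━━━━━━━━━━━━━━┛                  ┃  Email:   
                                       ┃> Company: 
                                       ┃  Notify:  
                                       ┃  Status:  
                                       ┃  Phone:   
                                       ┃  Role:    
                                       ┃  Name:    
                                       ┃           
                                       ┗━━━━━━━━━━━
                                                   
                                                   
                                                   
                                                   
                                                   


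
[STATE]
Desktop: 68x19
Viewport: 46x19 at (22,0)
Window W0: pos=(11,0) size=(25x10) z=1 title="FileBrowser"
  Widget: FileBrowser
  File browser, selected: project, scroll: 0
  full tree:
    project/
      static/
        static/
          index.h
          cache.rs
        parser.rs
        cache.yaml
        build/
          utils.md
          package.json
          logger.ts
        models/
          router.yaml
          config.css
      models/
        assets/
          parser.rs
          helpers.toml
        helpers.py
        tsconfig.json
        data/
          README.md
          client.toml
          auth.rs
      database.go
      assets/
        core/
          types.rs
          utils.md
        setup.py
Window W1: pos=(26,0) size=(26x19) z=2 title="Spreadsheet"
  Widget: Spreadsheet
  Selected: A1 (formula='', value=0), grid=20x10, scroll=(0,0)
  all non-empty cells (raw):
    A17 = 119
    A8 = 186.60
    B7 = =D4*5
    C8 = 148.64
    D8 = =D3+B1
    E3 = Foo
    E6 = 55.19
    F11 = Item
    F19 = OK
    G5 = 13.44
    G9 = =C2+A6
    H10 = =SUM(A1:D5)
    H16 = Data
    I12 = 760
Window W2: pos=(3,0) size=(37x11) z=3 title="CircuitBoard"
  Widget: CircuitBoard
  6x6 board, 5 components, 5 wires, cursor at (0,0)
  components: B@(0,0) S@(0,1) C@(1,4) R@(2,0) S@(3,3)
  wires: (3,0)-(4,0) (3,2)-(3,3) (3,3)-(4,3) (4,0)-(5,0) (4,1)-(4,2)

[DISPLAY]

━━━━━━━━━━━━━━━━━┓━━━━━━━━━━━┓                
                 ┃           ┃                
─────────────────┨───────────┨                
                 ┃           ┃                
                 ┃  B       C┃                
                 ┃-----------┃                
  C              ┃      0    ┃                
                 ┃      0    ┃                
                 ┃      0    ┃                
                 ┃      0    ┃                
━━━━━━━━━━━━━━━━━┛      0    ┃                
    ┃  6        0       0    ┃                
    ┃  7        0       0    ┃                
    ┃  8   186.60       0  14┃                
    ┃  9        0       0    ┃                
    ┃ 10        0       0    ┃                
    ┃ 11        0       0    ┃                
    ┃ 12        0       0    ┃                
    ┗━━━━━━━━━━━━━━━━━━━━━━━━┛                


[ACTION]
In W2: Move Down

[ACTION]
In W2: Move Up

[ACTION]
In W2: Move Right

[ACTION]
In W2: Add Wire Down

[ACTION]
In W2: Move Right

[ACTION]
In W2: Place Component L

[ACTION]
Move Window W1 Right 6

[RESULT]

━━━━━━━━━━━━━━━━━┓━━━━━━━━━━━━━━━━━┓          
                 ┃sheet            ┃          
─────────────────┨─────────────────┨          
                 ┃                 ┃          
                 ┃A       B       C┃          
                 ┃-----------------┃          
  C              ┃  [0]       0    ┃          
                 ┃    0       0    ┃          
                 ┃    0       0    ┃          
                 ┃    0       0    ┃          
━━━━━━━━━━━━━━━━━┛    0       0    ┃          
          ┃  6        0       0    ┃          
          ┃  7        0       0    ┃          
          ┃  8   186.60       0  14┃          
          ┃  9        0       0    ┃          
          ┃ 10        0       0    ┃          
          ┃ 11        0       0    ┃          
          ┃ 12        0       0    ┃          
          ┗━━━━━━━━━━━━━━━━━━━━━━━━┛          


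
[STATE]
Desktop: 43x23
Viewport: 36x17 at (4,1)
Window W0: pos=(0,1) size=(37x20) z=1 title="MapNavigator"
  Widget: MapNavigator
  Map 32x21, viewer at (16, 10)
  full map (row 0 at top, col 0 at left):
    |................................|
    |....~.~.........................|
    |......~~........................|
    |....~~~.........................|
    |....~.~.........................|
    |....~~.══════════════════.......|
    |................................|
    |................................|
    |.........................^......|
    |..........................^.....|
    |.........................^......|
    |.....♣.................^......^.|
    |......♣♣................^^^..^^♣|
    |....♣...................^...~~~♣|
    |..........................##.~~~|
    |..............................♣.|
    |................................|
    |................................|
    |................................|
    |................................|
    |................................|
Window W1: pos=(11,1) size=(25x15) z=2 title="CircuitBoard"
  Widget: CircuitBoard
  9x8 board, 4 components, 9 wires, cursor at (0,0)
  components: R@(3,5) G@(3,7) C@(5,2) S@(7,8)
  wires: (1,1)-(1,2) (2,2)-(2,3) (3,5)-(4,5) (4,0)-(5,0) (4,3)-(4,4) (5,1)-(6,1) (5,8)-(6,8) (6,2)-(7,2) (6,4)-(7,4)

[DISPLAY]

━━━━━━━┏━━━━━━━━━━━━━━━━━━━━━━━┓┓   
pNaviga┃ CircuitBoard          ┃┃   
───────┠───────────────────────┨┨   
....~~.┃   0 1 2 3 4 5 6 7 8   ┃┃   
..~~~..┃0  [.]                 ┃┃   
..~.~..┃                       ┃┃   
..~~.══┃1       · ─ ·          ┃┃   
.......┃                       ┃┃   
.......┃2           · ─ ·      ┃┃   
.......┃                       ┃┃   
.......┃3                      ┃┃   
.......┃                       ┃┃   
...♣...┃4   ·           · ─ ·  ┃┃   
....♣♣.┃    │                  ┃┃   
..♣....┗━━━━━━━━━━━━━━━━━━━━━━━┛┃   
........................##.~~~  ┃   
............................♣.  ┃   


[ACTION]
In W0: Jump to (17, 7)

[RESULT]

━━━━━━━┏━━━━━━━━━━━━━━━━━━━━━━━┓┓   
pNaviga┃ CircuitBoard          ┃┃   
───────┠───────────────────────┨┨   
       ┃   0 1 2 3 4 5 6 7 8   ┃┃   
.......┃0  [.]                 ┃┃   
.~.~...┃                       ┃┃   
...~~..┃1       · ─ ·          ┃┃   
.~~~...┃                       ┃┃   
.~.~...┃2           · ─ ·      ┃┃   
.~~.═══┃                       ┃┃   
.......┃3                      ┃┃   
.......┃                       ┃┃   
.......┃4   ·           · ─ ·  ┃┃   
.......┃    │                  ┃┃   
.......┗━━━━━━━━━━━━━━━━━━━━━━━┛┃   
..♣.................^......^.   ┃   
...♣♣................^^^..^^♣   ┃   


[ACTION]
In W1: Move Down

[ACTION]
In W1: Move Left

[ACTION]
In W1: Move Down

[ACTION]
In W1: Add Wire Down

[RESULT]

━━━━━━━┏━━━━━━━━━━━━━━━━━━━━━━━┓┓   
pNaviga┃ CircuitBoard          ┃┃   
───────┠───────────────────────┨┨   
       ┃   0 1 2 3 4 5 6 7 8   ┃┃   
.......┃0                      ┃┃   
.~.~...┃                       ┃┃   
...~~..┃1       · ─ ·          ┃┃   
.~~~...┃                       ┃┃   
.~.~...┃2  [.]      · ─ ·      ┃┃   
.~~.═══┃    │                  ┃┃   
.......┃3   ·                  ┃┃   
.......┃                       ┃┃   
.......┃4   ·           · ─ ·  ┃┃   
.......┃    │                  ┃┃   
.......┗━━━━━━━━━━━━━━━━━━━━━━━┛┃   
..♣.................^......^.   ┃   
...♣♣................^^^..^^♣   ┃   
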